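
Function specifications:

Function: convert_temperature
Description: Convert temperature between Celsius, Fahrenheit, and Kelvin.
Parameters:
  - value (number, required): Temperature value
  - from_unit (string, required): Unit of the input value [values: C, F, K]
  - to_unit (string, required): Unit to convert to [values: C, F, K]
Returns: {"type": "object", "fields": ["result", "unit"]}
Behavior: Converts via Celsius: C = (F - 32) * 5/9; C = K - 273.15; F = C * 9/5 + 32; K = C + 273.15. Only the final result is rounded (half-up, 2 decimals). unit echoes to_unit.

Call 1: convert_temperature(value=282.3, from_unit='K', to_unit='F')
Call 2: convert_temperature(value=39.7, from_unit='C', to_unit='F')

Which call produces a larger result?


Call 1:
  To C: 282.3 - 273.15 = 9.15
  To F: 9.15 * 9/5 + 32 = 48.47
  Round to 2 decimals: 48.47
  -> 48.47 F
Call 2:
  Input already in C: 39.7
  To F: 39.7 * 9/5 + 32 = 103.46
  Round to 2 decimals: 103.46
  -> 103.46 F
Call 2 (103.46 F)


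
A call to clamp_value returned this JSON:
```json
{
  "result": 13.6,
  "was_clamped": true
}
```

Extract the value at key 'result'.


13.6


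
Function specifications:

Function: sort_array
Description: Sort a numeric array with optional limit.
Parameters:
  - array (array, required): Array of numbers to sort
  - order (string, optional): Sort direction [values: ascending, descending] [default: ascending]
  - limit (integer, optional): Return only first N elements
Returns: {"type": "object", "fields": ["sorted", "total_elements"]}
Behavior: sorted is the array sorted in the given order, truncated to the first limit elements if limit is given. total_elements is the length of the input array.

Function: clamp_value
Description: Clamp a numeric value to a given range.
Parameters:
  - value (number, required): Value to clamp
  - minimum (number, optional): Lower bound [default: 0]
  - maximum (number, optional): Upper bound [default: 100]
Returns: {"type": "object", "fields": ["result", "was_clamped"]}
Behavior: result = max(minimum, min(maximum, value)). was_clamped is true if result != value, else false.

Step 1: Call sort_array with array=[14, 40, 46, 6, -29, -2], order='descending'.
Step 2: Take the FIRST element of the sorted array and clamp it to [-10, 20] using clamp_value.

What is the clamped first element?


Step 1: sort_array(order=descending)
  sorted: [46, 40, 14, 6, -2, -29]
  -> first element = 46
Step 2: clamp_value(value=46, minimum=-10, maximum=20)
  result = max(-10, min(20, 46)) = max(-10, 20) = 20
  was_clamped = (20 != 46) = true
  -> result = 20
20


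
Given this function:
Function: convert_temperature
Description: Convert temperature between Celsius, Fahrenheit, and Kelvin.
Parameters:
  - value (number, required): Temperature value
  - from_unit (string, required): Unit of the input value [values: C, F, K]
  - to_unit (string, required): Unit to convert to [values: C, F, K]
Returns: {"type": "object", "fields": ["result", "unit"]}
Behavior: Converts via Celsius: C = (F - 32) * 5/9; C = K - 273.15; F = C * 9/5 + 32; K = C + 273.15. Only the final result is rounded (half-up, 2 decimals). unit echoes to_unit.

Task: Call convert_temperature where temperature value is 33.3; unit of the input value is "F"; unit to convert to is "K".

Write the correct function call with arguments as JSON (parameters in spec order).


Mapping each described value to its parameter name:
  'Temperature value' -> value = 33.3
  'Unit of the input value' -> from_unit = "F"
  'Unit to convert to' -> to_unit = "K"
convert_temperature({"value": 33.3, "from_unit": "F", "to_unit": "K"})


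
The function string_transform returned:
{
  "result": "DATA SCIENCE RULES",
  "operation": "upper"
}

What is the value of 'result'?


DATA SCIENCE RULES


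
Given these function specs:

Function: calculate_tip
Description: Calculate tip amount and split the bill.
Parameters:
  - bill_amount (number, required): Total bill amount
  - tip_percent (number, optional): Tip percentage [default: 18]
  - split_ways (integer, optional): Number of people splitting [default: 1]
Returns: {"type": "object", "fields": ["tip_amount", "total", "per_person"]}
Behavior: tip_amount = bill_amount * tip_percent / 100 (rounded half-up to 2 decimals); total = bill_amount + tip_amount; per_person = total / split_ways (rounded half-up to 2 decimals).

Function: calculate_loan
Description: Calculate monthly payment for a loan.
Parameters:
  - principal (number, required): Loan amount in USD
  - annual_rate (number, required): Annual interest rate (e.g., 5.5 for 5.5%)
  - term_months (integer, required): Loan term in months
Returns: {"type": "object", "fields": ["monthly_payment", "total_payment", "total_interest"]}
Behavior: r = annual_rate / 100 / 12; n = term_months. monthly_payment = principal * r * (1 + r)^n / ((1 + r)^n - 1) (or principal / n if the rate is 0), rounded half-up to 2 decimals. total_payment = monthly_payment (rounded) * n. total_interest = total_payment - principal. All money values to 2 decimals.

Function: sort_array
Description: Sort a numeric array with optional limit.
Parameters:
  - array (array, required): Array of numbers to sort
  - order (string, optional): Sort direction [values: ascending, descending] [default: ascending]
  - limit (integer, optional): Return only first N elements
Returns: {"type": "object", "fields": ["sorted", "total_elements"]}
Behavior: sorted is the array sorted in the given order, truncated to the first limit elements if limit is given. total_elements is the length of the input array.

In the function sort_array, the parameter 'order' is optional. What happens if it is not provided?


The sort_array spec declares:
  - order (string, optional): Sort direction [values: ascending, descending] [default: ascending]
It defaults to ascending


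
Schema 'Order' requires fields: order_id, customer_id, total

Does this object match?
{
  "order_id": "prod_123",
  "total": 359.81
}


Checking required fields...
Missing: customer_id
Invalid - missing required field 'customer_id'


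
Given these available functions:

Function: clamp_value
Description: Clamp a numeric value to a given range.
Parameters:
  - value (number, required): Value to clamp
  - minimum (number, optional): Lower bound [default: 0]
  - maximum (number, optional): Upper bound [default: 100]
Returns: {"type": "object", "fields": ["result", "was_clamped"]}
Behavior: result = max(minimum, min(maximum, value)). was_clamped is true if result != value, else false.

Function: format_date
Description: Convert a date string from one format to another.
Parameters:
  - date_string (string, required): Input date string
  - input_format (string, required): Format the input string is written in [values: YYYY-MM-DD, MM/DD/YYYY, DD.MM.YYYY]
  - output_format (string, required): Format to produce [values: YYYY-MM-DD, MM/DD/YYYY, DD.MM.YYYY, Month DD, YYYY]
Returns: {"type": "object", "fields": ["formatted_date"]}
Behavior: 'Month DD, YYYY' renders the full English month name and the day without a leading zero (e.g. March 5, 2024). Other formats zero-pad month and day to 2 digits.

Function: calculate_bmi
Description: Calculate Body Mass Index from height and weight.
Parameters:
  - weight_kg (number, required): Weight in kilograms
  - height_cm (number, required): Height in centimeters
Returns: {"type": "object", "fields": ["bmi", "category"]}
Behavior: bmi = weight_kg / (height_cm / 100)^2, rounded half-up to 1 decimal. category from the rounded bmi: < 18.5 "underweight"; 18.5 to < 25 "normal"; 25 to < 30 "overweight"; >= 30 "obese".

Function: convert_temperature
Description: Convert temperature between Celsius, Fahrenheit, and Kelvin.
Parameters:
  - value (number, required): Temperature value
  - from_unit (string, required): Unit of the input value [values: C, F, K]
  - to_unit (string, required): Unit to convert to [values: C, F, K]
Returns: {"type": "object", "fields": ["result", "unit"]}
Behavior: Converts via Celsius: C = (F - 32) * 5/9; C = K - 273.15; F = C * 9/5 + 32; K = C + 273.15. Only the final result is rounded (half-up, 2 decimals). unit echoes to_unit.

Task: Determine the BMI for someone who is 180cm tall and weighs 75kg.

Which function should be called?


The task needs a function whose description is: Calculate Body Mass Index from height and weight.
calculate_bmi


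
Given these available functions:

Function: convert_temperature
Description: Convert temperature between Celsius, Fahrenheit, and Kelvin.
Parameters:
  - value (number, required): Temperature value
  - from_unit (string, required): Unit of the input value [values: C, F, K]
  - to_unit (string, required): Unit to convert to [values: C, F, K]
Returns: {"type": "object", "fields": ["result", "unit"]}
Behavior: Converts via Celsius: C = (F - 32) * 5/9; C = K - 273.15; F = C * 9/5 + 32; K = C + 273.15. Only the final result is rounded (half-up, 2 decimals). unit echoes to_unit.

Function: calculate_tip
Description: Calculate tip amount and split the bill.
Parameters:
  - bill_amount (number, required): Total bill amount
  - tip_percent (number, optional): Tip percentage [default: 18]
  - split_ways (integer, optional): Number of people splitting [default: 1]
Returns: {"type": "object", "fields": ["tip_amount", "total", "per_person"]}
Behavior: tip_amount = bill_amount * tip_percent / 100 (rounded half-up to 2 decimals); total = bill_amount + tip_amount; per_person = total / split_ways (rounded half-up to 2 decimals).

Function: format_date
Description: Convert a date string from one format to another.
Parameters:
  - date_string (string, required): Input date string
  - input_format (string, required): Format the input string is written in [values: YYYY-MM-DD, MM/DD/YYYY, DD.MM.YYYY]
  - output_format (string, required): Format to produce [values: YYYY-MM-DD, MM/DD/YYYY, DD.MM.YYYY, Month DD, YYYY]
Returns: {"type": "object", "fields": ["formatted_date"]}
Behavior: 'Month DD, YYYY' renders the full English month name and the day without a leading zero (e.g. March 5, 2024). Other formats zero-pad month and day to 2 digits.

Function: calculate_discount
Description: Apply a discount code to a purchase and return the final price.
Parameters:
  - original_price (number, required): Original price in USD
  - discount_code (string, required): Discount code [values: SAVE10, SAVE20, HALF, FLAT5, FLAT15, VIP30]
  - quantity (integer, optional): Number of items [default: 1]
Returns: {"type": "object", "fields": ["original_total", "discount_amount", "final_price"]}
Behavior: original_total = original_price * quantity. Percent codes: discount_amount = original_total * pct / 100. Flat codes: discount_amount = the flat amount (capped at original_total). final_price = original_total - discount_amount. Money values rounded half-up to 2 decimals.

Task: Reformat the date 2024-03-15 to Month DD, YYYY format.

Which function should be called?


The task needs a function whose description is: Convert a date string from one format to another.
format_date


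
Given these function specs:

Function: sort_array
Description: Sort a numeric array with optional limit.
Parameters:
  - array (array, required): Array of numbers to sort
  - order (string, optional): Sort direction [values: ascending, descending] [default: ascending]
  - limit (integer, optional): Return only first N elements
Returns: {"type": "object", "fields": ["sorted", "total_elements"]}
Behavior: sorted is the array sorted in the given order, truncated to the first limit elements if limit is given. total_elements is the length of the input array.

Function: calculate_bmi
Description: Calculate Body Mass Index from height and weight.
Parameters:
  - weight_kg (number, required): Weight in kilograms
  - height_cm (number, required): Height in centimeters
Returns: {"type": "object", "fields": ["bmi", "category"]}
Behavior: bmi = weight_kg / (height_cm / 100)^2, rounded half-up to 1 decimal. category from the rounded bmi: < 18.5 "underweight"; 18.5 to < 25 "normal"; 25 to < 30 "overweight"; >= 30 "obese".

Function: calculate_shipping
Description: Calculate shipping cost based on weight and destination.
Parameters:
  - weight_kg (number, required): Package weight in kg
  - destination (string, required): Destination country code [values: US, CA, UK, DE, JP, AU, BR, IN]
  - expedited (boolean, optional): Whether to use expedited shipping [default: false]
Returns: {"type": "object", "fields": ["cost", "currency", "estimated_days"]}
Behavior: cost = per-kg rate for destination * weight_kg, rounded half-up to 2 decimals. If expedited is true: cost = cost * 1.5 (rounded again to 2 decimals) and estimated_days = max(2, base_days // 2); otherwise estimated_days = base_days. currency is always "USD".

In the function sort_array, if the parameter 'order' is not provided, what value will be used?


The sort_array spec declares:
  - order (string, optional): Sort direction [values: ascending, descending] [default: ascending]
Default:
ascending


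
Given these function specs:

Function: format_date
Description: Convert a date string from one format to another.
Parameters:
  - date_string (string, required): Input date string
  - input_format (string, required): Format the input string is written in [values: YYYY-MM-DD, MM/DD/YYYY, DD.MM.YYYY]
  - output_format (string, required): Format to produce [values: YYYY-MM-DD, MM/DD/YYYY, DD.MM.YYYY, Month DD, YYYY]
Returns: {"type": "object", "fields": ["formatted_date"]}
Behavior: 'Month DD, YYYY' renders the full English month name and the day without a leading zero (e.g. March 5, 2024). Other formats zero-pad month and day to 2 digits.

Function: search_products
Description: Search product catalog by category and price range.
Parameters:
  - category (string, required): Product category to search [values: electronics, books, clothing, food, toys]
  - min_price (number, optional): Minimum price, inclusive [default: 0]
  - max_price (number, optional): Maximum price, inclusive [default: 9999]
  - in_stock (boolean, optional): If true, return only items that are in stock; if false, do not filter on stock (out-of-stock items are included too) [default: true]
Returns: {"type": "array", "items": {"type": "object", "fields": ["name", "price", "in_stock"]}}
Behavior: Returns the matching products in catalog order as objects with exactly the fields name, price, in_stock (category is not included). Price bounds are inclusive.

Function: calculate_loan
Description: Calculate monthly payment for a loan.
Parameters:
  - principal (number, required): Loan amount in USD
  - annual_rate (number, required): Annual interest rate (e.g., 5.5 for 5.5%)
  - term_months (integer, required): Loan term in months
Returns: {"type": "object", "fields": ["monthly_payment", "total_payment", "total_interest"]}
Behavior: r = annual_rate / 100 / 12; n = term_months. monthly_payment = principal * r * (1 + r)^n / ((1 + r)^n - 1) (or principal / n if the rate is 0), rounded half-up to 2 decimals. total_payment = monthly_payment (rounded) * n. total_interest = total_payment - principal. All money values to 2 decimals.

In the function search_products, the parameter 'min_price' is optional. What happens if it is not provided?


The search_products spec declares:
  - min_price (number, optional): Minimum price, inclusive [default: 0]
It defaults to 0


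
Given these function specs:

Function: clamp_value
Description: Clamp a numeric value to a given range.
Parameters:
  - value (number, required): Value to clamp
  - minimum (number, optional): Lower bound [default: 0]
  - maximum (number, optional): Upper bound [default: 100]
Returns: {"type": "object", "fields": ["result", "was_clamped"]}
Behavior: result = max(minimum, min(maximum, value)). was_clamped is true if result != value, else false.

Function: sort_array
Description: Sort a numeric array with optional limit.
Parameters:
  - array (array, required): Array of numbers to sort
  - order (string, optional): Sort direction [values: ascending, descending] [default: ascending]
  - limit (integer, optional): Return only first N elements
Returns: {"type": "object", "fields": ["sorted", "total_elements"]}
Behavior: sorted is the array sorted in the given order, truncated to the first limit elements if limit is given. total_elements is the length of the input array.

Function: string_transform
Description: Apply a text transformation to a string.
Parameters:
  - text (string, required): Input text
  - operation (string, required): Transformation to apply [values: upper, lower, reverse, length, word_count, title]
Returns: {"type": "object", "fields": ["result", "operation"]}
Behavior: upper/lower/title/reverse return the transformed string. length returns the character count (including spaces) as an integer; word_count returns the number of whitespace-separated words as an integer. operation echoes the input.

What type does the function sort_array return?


The sort_array spec declares Returns: {"type": "object", "fields": ["sorted", "total_elements"]}
Type:
object


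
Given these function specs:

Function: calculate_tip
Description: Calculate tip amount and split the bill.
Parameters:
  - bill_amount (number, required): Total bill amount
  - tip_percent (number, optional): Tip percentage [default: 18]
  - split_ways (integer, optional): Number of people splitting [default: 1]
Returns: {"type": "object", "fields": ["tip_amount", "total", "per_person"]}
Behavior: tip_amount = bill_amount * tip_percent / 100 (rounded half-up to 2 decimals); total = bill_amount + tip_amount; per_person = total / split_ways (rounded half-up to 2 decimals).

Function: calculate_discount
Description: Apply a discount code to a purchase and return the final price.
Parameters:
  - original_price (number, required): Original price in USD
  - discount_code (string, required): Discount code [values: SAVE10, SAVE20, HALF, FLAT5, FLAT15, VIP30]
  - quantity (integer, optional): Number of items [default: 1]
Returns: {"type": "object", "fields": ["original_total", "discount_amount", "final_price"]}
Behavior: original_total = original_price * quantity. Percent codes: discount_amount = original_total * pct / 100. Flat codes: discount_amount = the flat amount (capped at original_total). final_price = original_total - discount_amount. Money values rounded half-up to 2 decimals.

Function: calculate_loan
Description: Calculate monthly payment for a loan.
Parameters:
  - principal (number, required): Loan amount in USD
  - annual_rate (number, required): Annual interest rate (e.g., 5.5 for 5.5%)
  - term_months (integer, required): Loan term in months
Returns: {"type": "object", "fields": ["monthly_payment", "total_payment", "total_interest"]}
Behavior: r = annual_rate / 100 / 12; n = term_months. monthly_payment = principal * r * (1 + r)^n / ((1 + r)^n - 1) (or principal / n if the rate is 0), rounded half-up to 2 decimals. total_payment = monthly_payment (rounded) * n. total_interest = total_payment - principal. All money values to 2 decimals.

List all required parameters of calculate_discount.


Parameters of calculate_discount and their required/optional flag:
  original_price: required
  discount_code: required
  quantity: optional
discount_code, original_price


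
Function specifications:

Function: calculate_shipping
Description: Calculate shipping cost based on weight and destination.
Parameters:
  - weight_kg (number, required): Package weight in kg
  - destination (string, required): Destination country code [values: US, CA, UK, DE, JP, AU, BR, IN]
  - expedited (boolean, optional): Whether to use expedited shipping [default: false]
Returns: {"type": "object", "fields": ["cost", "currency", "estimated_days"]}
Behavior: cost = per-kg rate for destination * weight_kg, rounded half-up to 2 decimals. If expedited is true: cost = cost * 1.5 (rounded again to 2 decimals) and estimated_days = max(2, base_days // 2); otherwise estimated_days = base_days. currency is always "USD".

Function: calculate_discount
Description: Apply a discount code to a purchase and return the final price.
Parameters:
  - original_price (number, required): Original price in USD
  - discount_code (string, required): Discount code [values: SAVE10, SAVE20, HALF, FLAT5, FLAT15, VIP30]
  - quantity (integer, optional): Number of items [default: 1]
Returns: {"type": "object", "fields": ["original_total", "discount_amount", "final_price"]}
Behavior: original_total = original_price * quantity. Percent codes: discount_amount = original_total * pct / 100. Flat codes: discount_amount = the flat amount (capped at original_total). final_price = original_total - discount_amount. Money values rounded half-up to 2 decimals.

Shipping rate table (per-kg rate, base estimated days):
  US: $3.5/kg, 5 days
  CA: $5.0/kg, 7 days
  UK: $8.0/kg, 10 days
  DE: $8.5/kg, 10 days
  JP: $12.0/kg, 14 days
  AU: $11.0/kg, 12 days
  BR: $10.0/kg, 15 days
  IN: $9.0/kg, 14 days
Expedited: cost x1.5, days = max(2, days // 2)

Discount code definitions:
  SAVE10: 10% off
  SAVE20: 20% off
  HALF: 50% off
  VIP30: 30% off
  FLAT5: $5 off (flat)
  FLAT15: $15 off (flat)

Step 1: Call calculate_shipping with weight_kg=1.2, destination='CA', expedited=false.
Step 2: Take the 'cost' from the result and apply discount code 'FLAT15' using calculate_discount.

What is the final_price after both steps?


Step 1: calculate_shipping(weight_kg=1.2, destination=CA, expedited=false)
  Rate for CA: $5.0/kg, base 7 days
  cost = 5.0 * 1.2 = 6 -> 6.00
  expedited not set/false: estimated_days = 7
  -> cost = 6.00 USD
Step 2: calculate_discount(original_price=6.0, discount_code=FLAT15, quantity=1)
  original_total = 6.0 * 1 = 6.00
  FLAT15 = $15 flat: discount_amount = min(15.00, 6.00) = 6.00
  final_price = 6.00 - 6.00 = 0.00
  -> final_price = 0.00
$0.00


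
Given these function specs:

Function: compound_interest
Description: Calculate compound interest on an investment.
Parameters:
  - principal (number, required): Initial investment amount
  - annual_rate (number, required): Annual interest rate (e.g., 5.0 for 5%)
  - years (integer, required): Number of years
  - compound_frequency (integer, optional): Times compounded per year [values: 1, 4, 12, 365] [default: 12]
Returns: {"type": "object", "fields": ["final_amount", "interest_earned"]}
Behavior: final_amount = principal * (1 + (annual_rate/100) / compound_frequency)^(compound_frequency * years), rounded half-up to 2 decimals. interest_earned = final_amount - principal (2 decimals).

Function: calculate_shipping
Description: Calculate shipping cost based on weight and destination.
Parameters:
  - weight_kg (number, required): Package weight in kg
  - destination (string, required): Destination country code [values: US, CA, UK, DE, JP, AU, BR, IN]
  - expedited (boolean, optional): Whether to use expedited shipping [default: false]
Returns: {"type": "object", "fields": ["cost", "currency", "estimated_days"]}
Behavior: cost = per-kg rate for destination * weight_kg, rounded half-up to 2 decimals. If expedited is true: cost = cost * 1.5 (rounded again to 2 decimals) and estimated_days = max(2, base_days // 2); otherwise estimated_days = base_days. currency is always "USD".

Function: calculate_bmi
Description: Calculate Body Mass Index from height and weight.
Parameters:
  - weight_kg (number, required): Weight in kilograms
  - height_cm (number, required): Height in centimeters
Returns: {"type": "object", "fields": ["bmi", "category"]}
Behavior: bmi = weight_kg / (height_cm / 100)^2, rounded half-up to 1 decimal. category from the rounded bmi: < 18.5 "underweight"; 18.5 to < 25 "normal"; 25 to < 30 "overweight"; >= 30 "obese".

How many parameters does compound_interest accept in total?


Parameters of compound_interest: principal (required), annual_rate (required), years (required), compound_frequency (optional)
Total:
4


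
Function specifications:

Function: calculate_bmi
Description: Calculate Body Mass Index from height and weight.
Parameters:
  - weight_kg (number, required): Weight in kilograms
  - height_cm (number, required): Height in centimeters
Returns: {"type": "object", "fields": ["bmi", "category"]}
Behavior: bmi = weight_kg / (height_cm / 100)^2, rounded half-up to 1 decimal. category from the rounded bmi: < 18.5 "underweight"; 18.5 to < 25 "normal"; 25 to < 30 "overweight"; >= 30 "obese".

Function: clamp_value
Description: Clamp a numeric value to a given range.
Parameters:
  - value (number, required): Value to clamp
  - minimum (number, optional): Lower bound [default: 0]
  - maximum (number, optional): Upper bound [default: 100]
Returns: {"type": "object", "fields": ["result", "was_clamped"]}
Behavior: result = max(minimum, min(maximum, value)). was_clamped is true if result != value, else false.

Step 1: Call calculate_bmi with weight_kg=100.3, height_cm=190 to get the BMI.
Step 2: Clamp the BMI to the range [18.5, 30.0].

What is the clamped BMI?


Step 1: calculate_bmi(weight_kg=100.3, height_cm=190)
  height_m = 190 / 100 = 1.9
  bmi = 100.3 / 1.9^2 = 100.3 / 3.61 = 27.783934 -> 27.8
  25 <= 27.8 < 30 -> overweight
  -> bmi = 27.8
Step 2: clamp_value(value=27.8, minimum=18.5, maximum=30.0)
  result = max(18.5, min(30.0, 27.8)) = max(18.5, 27.8) = 27.8
  was_clamped = (27.8 != 27.8) = false
  -> result = 27.8
27.8


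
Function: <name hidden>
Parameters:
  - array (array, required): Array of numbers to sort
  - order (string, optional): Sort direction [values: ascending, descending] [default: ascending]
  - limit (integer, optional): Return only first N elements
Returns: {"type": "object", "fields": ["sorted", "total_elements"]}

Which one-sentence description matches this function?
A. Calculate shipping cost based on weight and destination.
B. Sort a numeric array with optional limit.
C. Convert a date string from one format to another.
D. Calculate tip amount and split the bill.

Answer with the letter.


Parameters array, order, limit and return ["sorted", "total_elements"] fit: Sort a numeric array with optional limit.
B


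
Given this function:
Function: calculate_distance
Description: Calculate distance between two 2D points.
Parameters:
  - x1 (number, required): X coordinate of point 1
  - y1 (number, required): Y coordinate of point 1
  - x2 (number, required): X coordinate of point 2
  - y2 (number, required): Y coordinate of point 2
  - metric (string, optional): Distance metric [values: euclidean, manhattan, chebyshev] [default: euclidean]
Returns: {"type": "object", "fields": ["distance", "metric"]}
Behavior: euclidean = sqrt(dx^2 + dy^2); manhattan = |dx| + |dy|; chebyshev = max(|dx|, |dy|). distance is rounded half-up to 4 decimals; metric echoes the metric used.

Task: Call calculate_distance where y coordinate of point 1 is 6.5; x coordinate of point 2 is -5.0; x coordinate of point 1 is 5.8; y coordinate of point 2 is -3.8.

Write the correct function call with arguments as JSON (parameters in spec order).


Mapping each described value to its parameter name:
  'Y coordinate of point 1' -> y1 = 6.5
  'X coordinate of point 2' -> x2 = -5.0
  'X coordinate of point 1' -> x1 = 5.8
  'Y coordinate of point 2' -> y2 = -3.8
calculate_distance({"x1": 5.8, "y1": 6.5, "x2": -5.0, "y2": -3.8})


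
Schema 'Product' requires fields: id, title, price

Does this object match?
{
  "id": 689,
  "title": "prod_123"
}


Checking required fields...
Missing: price
Invalid - missing required field 'price'


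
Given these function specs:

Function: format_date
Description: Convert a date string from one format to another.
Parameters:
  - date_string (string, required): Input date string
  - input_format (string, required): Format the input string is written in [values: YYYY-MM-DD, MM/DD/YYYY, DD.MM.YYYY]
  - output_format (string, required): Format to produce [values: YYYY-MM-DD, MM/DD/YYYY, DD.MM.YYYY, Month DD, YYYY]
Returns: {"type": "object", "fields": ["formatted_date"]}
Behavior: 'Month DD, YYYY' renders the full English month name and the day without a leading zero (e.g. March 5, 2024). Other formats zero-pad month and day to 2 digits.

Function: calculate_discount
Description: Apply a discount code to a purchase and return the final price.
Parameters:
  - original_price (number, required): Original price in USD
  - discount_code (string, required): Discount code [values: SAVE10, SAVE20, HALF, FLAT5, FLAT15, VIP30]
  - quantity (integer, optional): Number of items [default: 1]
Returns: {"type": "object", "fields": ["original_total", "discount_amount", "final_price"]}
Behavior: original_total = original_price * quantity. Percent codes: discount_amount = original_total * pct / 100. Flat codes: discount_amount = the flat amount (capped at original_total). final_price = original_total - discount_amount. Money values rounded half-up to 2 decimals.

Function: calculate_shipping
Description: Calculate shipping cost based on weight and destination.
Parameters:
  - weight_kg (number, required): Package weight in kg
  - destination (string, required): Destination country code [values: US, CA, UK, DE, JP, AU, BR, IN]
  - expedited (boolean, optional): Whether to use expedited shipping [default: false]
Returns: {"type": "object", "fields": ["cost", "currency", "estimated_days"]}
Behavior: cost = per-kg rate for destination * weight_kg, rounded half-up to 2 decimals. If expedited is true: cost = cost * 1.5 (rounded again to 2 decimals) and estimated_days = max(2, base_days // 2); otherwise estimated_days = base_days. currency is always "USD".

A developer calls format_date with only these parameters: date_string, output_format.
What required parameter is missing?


Required parameters: date_string, input_format, output_format
Provided: date_string, output_format
Missing: input_format
input_format


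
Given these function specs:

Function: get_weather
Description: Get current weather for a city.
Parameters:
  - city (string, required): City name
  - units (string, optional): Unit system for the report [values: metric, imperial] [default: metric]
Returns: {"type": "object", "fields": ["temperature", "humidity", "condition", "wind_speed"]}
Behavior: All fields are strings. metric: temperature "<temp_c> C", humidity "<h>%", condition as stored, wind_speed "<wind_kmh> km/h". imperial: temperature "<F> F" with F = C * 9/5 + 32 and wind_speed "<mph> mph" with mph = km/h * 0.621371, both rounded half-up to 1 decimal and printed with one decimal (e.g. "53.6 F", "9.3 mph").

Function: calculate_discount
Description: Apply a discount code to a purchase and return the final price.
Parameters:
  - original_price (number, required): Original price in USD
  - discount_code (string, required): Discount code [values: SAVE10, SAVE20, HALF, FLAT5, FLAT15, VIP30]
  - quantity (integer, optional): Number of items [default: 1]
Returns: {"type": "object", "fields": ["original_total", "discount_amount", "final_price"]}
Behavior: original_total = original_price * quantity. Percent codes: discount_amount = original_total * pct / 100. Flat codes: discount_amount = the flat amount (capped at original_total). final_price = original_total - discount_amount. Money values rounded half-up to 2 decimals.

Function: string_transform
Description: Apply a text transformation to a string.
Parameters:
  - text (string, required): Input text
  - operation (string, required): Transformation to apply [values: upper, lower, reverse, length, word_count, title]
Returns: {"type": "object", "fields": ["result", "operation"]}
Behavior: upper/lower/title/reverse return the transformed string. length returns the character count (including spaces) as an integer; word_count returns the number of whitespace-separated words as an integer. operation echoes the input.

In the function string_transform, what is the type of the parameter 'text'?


The string_transform spec declares:
  - text (string, required): Input text
Type:
string


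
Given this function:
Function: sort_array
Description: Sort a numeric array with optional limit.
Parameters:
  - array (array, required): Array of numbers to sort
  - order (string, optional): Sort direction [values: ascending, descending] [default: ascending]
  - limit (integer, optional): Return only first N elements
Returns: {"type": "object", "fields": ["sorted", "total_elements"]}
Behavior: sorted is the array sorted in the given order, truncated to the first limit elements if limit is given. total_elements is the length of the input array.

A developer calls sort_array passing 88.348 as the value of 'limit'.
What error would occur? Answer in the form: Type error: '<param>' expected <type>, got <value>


Spec: 'limit' is declared as integer; 88.348 is a non-integer number.
Type error: 'limit' expected integer, got 88.348


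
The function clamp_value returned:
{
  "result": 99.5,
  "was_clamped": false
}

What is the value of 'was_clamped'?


false


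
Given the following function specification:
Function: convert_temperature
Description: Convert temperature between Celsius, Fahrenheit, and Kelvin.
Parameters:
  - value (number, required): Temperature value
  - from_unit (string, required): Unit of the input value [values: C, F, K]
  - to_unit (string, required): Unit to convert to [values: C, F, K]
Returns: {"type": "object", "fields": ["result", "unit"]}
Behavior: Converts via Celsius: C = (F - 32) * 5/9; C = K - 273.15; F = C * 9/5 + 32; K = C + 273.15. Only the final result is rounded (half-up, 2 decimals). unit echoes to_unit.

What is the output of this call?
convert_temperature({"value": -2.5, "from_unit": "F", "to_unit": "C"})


To C: (-2.5 - 32) * 5/9 = -19.166667
Target is C: -19.166667
Round to 2 decimals: -19.17
Output:
{"result": -19.17, "unit": "C"}


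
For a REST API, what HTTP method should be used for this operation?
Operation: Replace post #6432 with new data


GET = read, POST = create, PUT = update/replace, DELETE = remove
This operation is an update/replace.
PUT


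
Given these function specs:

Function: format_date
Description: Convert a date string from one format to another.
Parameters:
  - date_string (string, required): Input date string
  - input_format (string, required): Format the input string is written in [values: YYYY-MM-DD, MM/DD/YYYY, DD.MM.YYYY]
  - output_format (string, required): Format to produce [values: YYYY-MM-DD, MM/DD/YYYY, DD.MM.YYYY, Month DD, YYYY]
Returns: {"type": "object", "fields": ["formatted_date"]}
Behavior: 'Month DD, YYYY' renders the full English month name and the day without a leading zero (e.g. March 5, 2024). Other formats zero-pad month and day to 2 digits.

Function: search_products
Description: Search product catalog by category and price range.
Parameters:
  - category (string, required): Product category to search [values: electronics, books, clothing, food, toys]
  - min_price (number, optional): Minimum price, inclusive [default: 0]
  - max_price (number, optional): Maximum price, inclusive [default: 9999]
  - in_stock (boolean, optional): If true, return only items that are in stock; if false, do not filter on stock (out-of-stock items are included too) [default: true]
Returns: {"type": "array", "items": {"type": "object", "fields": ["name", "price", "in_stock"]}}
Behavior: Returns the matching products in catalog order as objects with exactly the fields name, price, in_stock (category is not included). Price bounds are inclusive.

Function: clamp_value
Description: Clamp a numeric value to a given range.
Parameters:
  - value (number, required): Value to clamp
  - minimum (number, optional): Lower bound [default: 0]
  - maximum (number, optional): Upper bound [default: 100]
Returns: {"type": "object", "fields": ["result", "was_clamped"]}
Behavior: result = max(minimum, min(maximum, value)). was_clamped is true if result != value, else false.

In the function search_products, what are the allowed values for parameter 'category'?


The search_products spec declares:
  - category (string, required): Product category to search [values: electronics, books, clothing, food, toys]
Allowed values:
electronics, books, clothing, food, toys


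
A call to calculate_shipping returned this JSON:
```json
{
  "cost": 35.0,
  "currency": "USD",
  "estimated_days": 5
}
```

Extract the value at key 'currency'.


USD


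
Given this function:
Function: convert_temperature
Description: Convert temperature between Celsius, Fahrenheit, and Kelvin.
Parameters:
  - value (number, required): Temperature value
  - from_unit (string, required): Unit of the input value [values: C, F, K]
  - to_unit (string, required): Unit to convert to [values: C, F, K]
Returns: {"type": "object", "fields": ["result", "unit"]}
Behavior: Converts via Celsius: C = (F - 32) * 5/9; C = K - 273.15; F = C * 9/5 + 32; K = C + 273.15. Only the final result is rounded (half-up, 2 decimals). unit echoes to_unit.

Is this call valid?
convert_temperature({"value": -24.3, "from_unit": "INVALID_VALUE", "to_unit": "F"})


Checking parameter values...
Parameter 'from_unit' has value 'INVALID_VALUE' not in allowed: C, F, K
Invalid - 'from_unit' must be one of C, F, K


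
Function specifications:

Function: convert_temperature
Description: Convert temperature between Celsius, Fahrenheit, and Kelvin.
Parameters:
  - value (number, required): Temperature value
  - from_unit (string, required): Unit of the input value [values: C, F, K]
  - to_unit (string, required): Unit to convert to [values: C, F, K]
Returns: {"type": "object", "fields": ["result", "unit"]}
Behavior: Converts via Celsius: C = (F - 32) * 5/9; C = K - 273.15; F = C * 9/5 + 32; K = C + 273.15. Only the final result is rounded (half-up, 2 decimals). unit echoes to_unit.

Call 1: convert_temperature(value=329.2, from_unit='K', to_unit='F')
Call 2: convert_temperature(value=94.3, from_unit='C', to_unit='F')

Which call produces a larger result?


Call 1:
  To C: 329.2 - 273.15 = 56.05
  To F: 56.05 * 9/5 + 32 = 132.89
  Round to 2 decimals: 132.89
  -> 132.89 F
Call 2:
  Input already in C: 94.3
  To F: 94.3 * 9/5 + 32 = 201.74
  Round to 2 decimals: 201.74
  -> 201.74 F
Call 2 (201.74 F)


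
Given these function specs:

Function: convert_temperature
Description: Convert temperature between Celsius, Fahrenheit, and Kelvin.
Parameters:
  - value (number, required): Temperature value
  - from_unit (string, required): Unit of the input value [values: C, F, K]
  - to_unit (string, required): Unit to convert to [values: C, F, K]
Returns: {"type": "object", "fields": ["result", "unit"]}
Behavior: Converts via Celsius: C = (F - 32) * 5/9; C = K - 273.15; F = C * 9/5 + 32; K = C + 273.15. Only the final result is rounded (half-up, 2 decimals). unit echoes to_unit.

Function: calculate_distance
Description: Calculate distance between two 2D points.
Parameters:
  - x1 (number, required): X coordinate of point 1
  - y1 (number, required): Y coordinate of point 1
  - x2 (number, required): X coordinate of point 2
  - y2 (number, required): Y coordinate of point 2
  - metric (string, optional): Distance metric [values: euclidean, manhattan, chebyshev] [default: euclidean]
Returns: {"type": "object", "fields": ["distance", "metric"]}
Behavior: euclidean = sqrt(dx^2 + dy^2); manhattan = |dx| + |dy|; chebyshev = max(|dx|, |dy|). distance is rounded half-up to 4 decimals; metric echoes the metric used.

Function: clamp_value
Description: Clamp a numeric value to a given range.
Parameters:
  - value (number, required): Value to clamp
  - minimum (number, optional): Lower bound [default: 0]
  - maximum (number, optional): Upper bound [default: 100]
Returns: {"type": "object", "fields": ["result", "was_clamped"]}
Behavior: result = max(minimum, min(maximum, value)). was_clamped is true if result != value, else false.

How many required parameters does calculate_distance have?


Parameters of calculate_distance: x1 (required), y1 (required), x2 (required), y2 (required), metric (optional)
Required count:
4


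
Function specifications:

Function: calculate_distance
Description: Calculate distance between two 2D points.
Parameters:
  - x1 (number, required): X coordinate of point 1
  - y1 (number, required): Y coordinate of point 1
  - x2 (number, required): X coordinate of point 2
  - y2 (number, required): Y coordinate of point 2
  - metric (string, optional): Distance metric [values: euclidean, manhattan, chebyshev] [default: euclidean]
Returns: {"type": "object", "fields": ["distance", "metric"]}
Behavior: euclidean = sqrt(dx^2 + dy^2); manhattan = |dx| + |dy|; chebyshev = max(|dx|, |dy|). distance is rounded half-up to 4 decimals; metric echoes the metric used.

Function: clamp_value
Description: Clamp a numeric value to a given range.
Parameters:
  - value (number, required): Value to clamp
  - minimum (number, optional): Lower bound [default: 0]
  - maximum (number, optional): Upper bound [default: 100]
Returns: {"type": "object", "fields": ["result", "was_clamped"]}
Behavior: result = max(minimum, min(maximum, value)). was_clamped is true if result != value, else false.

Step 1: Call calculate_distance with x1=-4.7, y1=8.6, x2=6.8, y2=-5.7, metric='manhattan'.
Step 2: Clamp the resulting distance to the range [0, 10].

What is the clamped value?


Step 1: calculate_distance (manhattan)
  |dx| = |6.8 - -4.7| = 11.5; |dy| = |-5.7 - 8.6| = 14.3
  manhattan: 11.5 + 14.3 = 25.8
  Round to 4 decimals: 25.8
  -> distance = 25.8
Step 2: clamp_value(value=25.8, minimum=0, maximum=10)
  result = max(0, min(10, 25.8)) = max(0, 10) = 10
  was_clamped = (10 != 25.8) = true
  -> result = 10
10
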